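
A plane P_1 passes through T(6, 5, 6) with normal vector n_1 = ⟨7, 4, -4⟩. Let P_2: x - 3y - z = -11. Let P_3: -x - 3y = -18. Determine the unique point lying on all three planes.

(6, 4, 5)

P_1: n_1·r = n_1·T gives 7x + 4y - 4z = 38.
Solving the 3×3 linear system 7x + 4y - 4z = 38, x - 3y - z = -11, -x - 3y = -18 (e.g. by elimination or Cramer's rule, determinant = 7) gives (6, 4, 5).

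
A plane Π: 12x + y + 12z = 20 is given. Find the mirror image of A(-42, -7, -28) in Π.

λ = (n·A − d)/|n|² = (-847 − 20)/289 = -3.
Reflection = A − 2λn = (-42, -7, -28) − (-6)·(12, 1, 12) = (30, -1, 44).

(30, -1, 44)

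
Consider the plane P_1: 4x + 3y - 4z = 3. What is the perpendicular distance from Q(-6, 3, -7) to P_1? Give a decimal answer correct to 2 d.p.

n·Q − d = (4)·(-6) + (3)·(3) + (-4)·(-7) − 3 = 10; |n| = √41.
Distance = |10| / √41 = 10/√41 ≈ 1.56.

1.56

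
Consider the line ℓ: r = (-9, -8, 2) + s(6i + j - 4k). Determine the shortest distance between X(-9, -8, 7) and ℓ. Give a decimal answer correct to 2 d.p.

Taking (-9, -8, 2) on ℓ with direction v = (6, 1, -4): w = X − (-9, -8, 2) = (0, 0, 5), and w × v = (-5, 30, 0).
Distance = |w × v| / |v| = √925 / √53 ≈ 4.18.

4.18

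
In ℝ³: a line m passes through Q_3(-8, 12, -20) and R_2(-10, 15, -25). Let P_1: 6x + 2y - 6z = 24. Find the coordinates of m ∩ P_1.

A direction vector for m is R_2 − Q_3 = (-2, 3, -5).
Substitute r = (-8, 12, -20) + t(-2, 3, -5) into the plane: 96 + 24t = 24, so t = -3.
Intersection: (-8, 12, -20) + (-3)·(-2, 3, -5) = (-2, 3, -5).

(-2, 3, -5)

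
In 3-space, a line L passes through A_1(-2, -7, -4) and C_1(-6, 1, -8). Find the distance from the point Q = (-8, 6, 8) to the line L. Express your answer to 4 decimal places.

A direction vector for L is C_1 − A_1 = (-4, 8, -4).
Taking (-2, -7, -4) on L with direction v = (-4, 8, -4): w = Q − (-2, -7, -4) = (-6, 13, 12), and w × v = (-148, -72, 4).
Distance = |w × v| / |v| = √27104 / √96 ≈ 16.8028.

16.8028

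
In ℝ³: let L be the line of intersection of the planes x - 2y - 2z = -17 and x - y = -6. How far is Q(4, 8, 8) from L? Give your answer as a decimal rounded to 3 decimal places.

6.749

Direction of L: (1, -2, -2) × (1, -1, 0) = (-2, -2, 1).
A point on L: solving the two plane equations with x = -7 gives (-7, -1, 6).
Taking (-7, -1, 6) on L with direction v = (-2, -2, 1): w = Q − (-7, -1, 6) = (11, 9, 2), and w × v = (13, -15, -4).
Distance = |w × v| / |v| = √410 / √9 ≈ 6.749.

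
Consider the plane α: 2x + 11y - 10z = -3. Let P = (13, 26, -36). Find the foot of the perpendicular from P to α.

(7, -7, -6)

Foot = P − λn with λ = (n·P − d)/|n|² = (672 − (-3))/225 = 3.
Foot = (13, 26, -36) − 3·(2, 11, -10) = (7, -7, -6).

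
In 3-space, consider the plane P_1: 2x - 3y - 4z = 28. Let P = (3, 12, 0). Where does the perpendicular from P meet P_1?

Foot = P − λn with λ = (n·P − d)/|n|² = (-30 − 28)/29 = -2.
Foot = (3, 12, 0) − (-2)·(2, -3, -4) = (7, 6, -8).

(7, 6, -8)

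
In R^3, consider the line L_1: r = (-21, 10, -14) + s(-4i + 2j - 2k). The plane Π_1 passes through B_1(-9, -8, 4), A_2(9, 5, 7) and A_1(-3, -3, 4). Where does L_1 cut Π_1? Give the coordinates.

(-5, 2, -6)

B_1A_2 = (18, 13, 3), B_1A_1 = (6, 5, 0); a normal to Π_1 is B_1A_2 × B_1A_1 = (-15, 18, 12).
Using B_1: Π_1 has equation -15x + 18y + 12z = 39.
Substitute r = (-21, 10, -14) + t(-4, 2, -2) into the plane: 327 + 72t = 39, so t = -4.
Intersection: (-21, 10, -14) + (-4)·(-4, 2, -2) = (-5, 2, -6).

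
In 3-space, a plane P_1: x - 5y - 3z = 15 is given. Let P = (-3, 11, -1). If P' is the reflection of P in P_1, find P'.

λ = (n·P − d)/|n|² = (-55 − 15)/35 = -2.
Reflection = P − 2λn = (-3, 11, -1) − (-4)·(1, -5, -3) = (1, -9, -13).

(1, -9, -13)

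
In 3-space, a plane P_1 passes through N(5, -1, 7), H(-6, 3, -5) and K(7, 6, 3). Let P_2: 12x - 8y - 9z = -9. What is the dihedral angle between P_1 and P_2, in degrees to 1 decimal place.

13.1

NH = (-11, 4, -12), NK = (2, 7, -4); a normal to P_1 is NH × NK = (68, -68, -85).
Using N: P_1 has equation 68x - 68y - 85z = -187.
cos θ = |n₁·n₂| / (|n₁||n₂|) = |2125| / (√16473 · √289).
θ = arccos(0.97392) ≈ 13.1°.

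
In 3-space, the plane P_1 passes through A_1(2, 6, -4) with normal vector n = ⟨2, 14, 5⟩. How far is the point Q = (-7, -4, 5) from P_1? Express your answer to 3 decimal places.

7.533

P_1: n·r = n·A_1 gives 2x + 14y + 5z = 68.
n·Q − d = (2)·(-7) + (14)·(-4) + (5)·(5) − 68 = -113; |n| = √225.
Distance = |-113| / √225 = 113/√225 ≈ 7.533.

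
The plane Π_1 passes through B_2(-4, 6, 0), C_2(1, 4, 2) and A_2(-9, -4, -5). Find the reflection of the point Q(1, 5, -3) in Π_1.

(-3, 3, 5)

B_2C_2 = (5, -2, 2), B_2A_2 = (-5, -10, -5); a normal to Π_1 is B_2C_2 × B_2A_2 = (30, 15, -60).
Using B_2: Π_1 has equation 30x + 15y - 60z = -30.
λ = (n·Q − d)/|n|² = (285 − (-30))/4725 = 1/15.
Reflection = Q − 2λn = (1, 5, -3) − (2/15)·(30, 15, -60) = (-3, 3, 5).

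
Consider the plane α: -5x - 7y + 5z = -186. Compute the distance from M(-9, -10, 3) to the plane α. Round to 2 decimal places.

n·M − d = (-5)·(-9) + (-7)·(-10) + (5)·(3) − (-186) = 316; |n| = √99.
Distance = |316| / √99 = 316/√99 ≈ 31.76.

31.76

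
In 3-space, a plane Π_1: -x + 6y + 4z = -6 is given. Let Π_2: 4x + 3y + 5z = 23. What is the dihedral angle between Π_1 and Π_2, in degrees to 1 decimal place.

cos θ = |n₁·n₂| / (|n₁||n₂|) = |34| / (√53 · √50).
θ = arccos(0.66047) ≈ 48.7°.

48.7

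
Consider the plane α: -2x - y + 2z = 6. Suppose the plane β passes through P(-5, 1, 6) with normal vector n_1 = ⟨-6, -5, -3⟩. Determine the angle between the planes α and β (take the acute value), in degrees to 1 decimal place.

64.0

β: n_1·r = n_1·P gives -6x - 5y - 3z = 7.
cos θ = |n₁·n₂| / (|n₁||n₂|) = |11| / (√9 · √70).
θ = arccos(0.43825) ≈ 64.0°.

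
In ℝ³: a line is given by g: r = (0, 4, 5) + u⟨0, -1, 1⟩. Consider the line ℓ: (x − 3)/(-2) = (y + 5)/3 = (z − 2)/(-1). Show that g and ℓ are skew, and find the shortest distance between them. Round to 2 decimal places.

5.20

ℓ has direction (-2, 3, -1) through (3, -5, 2).
Common perpendicular direction n = (0, -1, 1) × (-2, 3, -1) = (-2, -2, -2).
With w = (3, -5, 2) − (0, 4, 5) = (3, -9, -3), w · n = 18.
Since n ≠ 0 the lines are not parallel, and w · n = 18 ≠ 0 so they do not intersect; hence they are skew.
Distance = |w · n| / |n| = |18| / √12 ≈ 5.20.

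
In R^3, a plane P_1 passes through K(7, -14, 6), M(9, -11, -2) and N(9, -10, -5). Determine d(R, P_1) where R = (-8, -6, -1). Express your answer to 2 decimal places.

7.65

KM = (2, 3, -8), KN = (2, 4, -11); a normal to P_1 is KM × KN = (-1, 6, 2).
Using K: P_1 has equation -x + 6y + 2z = -79.
n·R − d = (-1)·(-8) + (6)·(-6) + (2)·(-1) − (-79) = 49; |n| = √41.
Distance = |49| / √41 = 49/√41 ≈ 7.65.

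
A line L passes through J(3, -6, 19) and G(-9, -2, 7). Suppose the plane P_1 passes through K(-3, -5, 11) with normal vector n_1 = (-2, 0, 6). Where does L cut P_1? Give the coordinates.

A direction vector for L is G − J = (-12, 4, -12).
P_1: n_1·r = n_1·K gives -2x + 6z = 72.
Substitute r = (3, -6, 19) + t(-12, 4, -12) into the plane: 108 + (-48)t = 72, so t = 3/4.
Intersection: (3, -6, 19) + (3/4)·(-12, 4, -12) = (-6, -3, 10).

(-6, -3, 10)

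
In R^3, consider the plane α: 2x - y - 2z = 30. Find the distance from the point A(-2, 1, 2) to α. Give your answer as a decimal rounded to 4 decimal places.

n·A − d = (2)·(-2) + (-1)·(1) + (-2)·(2) − 30 = -39; |n| = √9.
Distance = |-39| / √9 = 39/√9 ≈ 13.0000.

13.0000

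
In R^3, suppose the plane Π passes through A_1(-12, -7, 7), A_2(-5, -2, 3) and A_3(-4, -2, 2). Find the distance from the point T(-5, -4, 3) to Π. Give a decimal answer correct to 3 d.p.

0.781

A_1A_2 = (7, 5, -4), A_1A_3 = (8, 5, -5); a normal to Π is A_1A_2 × A_1A_3 = (-5, 3, -5).
Using A_1: Π has equation -5x + 3y - 5z = 4.
n·T − d = (-5)·(-5) + (3)·(-4) + (-5)·(3) − 4 = -6; |n| = √59.
Distance = |-6| / √59 = 6/√59 ≈ 0.781.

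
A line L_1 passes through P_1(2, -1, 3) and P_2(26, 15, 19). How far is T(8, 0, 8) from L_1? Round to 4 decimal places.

3.0098

A direction vector for L_1 is P_2 − P_1 = (24, 16, 16).
Taking (2, -1, 3) on L_1 with direction v = (24, 16, 16): w = T − (2, -1, 3) = (6, 1, 5), and w × v = (-64, 24, 72).
Distance = |w × v| / |v| = √9856 / √1088 ≈ 3.0098.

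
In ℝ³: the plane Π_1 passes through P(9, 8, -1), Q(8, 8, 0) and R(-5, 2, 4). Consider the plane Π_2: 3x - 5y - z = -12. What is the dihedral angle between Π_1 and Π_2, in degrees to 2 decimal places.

38.84

PQ = (-1, 0, 1), PR = (-14, -6, 5); a normal to Π_1 is PQ × PR = (6, -9, 6).
Using P: Π_1 has equation 6x - 9y + 6z = -24.
cos θ = |n₁·n₂| / (|n₁||n₂|) = |57| / (√153 · √35).
θ = arccos(0.77892) ≈ 38.84°.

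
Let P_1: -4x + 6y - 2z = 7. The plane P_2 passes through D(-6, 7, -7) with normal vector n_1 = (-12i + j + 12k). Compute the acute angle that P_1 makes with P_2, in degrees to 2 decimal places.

76.36

P_2: n_1·r = n_1·D gives -12x + y + 12z = -5.
cos θ = |n₁·n₂| / (|n₁||n₂|) = |30| / (√56 · √289).
θ = arccos(0.23582) ≈ 76.36°.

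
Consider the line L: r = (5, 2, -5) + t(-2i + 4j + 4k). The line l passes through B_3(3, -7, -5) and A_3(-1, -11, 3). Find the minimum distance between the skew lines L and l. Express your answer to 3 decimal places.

1.789

A direction vector for l is A_3 − B_3 = (-4, -4, 8).
Common perpendicular direction n = (-2, 4, 4) × (-4, -4, 8) = (48, 0, 24).
With w = (3, -7, -5) − (5, 2, -5) = (-2, -9, 0), w · n = -96.
Distance = |w · n| / |n| = |-96| / √2880 ≈ 1.789.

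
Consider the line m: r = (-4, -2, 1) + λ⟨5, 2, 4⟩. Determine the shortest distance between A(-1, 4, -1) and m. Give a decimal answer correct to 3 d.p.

Taking (-4, -2, 1) on m with direction v = (5, 2, 4): w = A − (-4, -2, 1) = (3, 6, -2), and w × v = (28, -22, -24).
Distance = |w × v| / |v| = √1844 / √45 ≈ 6.401.

6.401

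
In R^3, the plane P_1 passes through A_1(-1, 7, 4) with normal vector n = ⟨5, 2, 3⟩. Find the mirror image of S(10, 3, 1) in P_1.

(0, -1, -5)

P_1: n·r = n·A_1 gives 5x + 2y + 3z = 21.
λ = (n·S − d)/|n|² = (59 − 21)/38 = 1.
Reflection = S − 2λn = (10, 3, 1) − 2·(5, 2, 3) = (0, -1, -5).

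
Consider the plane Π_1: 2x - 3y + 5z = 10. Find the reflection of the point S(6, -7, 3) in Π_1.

(2, -1, -7)

λ = (n·S − d)/|n|² = (48 − 10)/38 = 1.
Reflection = S − 2λn = (6, -7, 3) − 2·(2, -3, 5) = (2, -1, -7).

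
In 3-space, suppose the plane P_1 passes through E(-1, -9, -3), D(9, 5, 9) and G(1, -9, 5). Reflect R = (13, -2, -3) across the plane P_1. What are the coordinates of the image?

ED = (10, 14, 12), EG = (2, 0, 8); a normal to P_1 is ED × EG = (112, -56, -28).
Using E: P_1 has equation 112x - 56y - 28z = 476.
λ = (n·R − d)/|n|² = (1652 − 476)/16464 = 1/14.
Reflection = R − 2λn = (13, -2, -3) − (1/7)·(112, -56, -28) = (-3, 6, 1).

(-3, 6, 1)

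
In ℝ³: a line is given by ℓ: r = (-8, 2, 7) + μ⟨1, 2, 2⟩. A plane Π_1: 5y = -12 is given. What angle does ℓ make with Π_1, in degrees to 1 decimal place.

sin θ = |n·v| / (|n||v|) = |10| / (√25 · √9) = 0.66667.
θ ≈ 41.8°.

41.8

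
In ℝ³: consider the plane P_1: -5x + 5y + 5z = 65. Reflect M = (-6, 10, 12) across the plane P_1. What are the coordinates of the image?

λ = (n·M − d)/|n|² = (140 − 65)/75 = 1.
Reflection = M − 2λn = (-6, 10, 12) − 2·(-5, 5, 5) = (4, 0, 2).

(4, 0, 2)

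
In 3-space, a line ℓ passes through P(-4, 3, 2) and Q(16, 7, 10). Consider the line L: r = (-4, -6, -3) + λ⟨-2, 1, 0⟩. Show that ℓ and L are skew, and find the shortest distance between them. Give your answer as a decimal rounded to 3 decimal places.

0.120

A direction vector for ℓ is Q − P = (20, 4, 8).
Common perpendicular direction n = (20, 4, 8) × (-2, 1, 0) = (-8, -16, 28).
With w = (-4, -6, -3) − (-4, 3, 2) = (0, -9, -5), w · n = 4.
Since n ≠ 0 the lines are not parallel, and w · n = 4 ≠ 0 so they do not intersect; hence they are skew.
Distance = |w · n| / |n| = |4| / √1104 ≈ 0.120.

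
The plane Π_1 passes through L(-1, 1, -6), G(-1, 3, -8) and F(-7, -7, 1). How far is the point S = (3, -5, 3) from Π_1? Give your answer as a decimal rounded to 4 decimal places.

LG = (0, 2, -2), LF = (-6, -8, 7); a normal to Π_1 is LG × LF = (-2, 12, 12).
Using L: Π_1 has equation -2x + 12y + 12z = -58.
n·S − d = (-2)·(3) + (12)·(-5) + (12)·(3) − (-58) = 28; |n| = √292.
Distance = |28| / √292 = 28/√292 ≈ 1.6386.

1.6386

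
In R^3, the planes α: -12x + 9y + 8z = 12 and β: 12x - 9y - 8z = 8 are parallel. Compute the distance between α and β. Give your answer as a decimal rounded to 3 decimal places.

Rescale β by 1/(-1): -12x + 9y + 8z = -8. Then distance = |12 − (-8)| / √289 ≈ 1.176.

1.176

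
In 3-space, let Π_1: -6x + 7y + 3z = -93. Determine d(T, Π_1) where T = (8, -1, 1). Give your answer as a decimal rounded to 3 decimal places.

n·T − d = (-6)·(8) + (7)·(-1) + (3)·(1) − (-93) = 41; |n| = √94.
Distance = |41| / √94 = 41/√94 ≈ 4.229.

4.229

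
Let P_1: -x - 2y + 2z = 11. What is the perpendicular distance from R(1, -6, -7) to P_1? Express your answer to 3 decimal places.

n·R − d = (-1)·(1) + (-2)·(-6) + (2)·(-7) − 11 = -14; |n| = √9.
Distance = |-14| / √9 = 14/√9 ≈ 4.667.

4.667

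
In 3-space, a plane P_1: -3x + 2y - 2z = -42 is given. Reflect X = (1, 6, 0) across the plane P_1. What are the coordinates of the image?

λ = (n·X − d)/|n|² = (9 − (-42))/17 = 3.
Reflection = X − 2λn = (1, 6, 0) − 6·(-3, 2, -2) = (19, -6, 12).

(19, -6, 12)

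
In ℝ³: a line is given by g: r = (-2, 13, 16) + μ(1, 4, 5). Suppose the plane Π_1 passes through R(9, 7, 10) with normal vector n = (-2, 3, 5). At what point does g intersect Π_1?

Π_1: n·r = n·R gives -2x + 3y + 5z = 53.
Substitute r = (-2, 13, 16) + t(1, 4, 5) into the plane: 123 + 35t = 53, so t = -2.
Intersection: (-2, 13, 16) + (-2)·(1, 4, 5) = (-4, 5, 6).

(-4, 5, 6)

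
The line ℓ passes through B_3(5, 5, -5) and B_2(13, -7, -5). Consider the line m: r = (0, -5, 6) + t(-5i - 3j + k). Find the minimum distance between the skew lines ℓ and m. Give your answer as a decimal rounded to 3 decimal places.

A direction vector for ℓ is B_2 − B_3 = (8, -12, 0).
Common perpendicular direction n = (8, -12, 0) × (-5, -3, 1) = (-12, -8, -84).
With w = (0, -5, 6) − (5, 5, -5) = (-5, -10, 11), w · n = -784.
Distance = |w · n| / |n| = |-784| / √7264 ≈ 9.199.

9.199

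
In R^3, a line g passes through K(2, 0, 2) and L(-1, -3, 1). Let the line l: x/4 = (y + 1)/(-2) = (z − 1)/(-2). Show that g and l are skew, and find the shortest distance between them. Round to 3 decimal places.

A direction vector for g is L − K = (-3, -3, -1).
l has direction (4, -2, -2) through (0, -1, 1).
Common perpendicular direction n = (-3, -3, -1) × (4, -2, -2) = (4, -10, 18).
With w = (0, -1, 1) − (2, 0, 2) = (-2, -1, -1), w · n = -16.
Since n ≠ 0 the lines are not parallel, and w · n = -16 ≠ 0 so they do not intersect; hence they are skew.
Distance = |w · n| / |n| = |-16| / √440 ≈ 0.763.

0.763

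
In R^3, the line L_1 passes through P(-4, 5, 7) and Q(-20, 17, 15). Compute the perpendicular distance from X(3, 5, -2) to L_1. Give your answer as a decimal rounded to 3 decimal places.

7.552

A direction vector for L_1 is Q − P = (-16, 12, 8).
Taking (-4, 5, 7) on L_1 with direction v = (-16, 12, 8): w = X − (-4, 5, 7) = (7, 0, -9), and w × v = (108, 88, 84).
Distance = |w × v| / |v| = √26464 / √464 ≈ 7.552.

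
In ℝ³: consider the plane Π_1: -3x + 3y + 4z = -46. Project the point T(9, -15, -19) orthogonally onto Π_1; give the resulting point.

Foot = T − λn with λ = (n·T − d)/|n|² = (-148 − (-46))/34 = -3.
Foot = (9, -15, -19) − (-3)·(-3, 3, 4) = (0, -6, -7).

(0, -6, -7)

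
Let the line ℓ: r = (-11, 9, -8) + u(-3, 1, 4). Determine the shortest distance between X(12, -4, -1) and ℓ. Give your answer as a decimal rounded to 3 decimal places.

25.196

Taking (-11, 9, -8) on ℓ with direction v = (-3, 1, 4): w = X − (-11, 9, -8) = (23, -13, 7), and w × v = (-59, -113, -16).
Distance = |w × v| / |v| = √16506 / √26 ≈ 25.196.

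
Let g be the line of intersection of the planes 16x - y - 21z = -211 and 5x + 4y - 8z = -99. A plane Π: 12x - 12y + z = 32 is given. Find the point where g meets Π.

Direction of g: (16, -1, -21) × (5, 4, -8) = (92, 23, 69).
A point on g: solving the two plane equations with x = -15 gives (-15, -8, -1).
Substitute r = (-15, -8, -1) + t(92, 23, 69) into the plane: -85 + 897t = 32, so t = 3/23.
Intersection: (-15, -8, -1) + (3/23)·(92, 23, 69) = (-3, -5, 8).

(-3, -5, 8)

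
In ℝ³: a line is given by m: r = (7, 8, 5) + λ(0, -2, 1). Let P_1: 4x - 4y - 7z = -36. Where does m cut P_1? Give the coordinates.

Substitute r = (7, 8, 5) + t(0, -2, 1) into the plane: -39 + 1t = -36, so t = 3.
Intersection: (7, 8, 5) + 3·(0, -2, 1) = (7, 2, 8).

(7, 2, 8)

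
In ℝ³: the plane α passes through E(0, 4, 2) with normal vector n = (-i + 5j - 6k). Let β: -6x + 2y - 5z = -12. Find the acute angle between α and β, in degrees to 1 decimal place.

43.6

α: n·r = n·E gives -x + 5y - 6z = 8.
cos θ = |n₁·n₂| / (|n₁||n₂|) = |46| / (√62 · √65).
θ = arccos(0.72461) ≈ 43.6°.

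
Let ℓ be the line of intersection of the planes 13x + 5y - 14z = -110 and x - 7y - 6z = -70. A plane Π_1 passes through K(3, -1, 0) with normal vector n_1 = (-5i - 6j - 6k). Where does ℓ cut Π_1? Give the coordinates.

(-9, 7, 2)

Direction of ℓ: (13, 5, -14) × (1, -7, -6) = (-128, 64, -96).
A point on ℓ: solving the two plane equations with x = 7 gives (7, -1, 14).
Π_1: n_1·r = n_1·K gives -5x - 6y - 6z = -9.
Substitute r = (7, -1, 14) + t(-128, 64, -96) into the plane: -113 + 832t = -9, so t = 1/8.
Intersection: (7, -1, 14) + (1/8)·(-128, 64, -96) = (-9, 7, 2).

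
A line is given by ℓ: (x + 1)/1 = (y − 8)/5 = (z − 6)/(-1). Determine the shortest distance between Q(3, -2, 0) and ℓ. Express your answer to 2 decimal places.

9.63

ℓ has direction (1, 5, -1) through (-1, 8, 6).
Taking (-1, 8, 6) on ℓ with direction v = (1, 5, -1): w = Q − (-1, 8, 6) = (4, -10, -6), and w × v = (40, -2, 30).
Distance = |w × v| / |v| = √2504 / √27 ≈ 9.63.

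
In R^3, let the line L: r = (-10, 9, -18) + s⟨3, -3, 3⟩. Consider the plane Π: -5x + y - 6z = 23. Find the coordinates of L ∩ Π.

Substitute r = (-10, 9, -18) + t(3, -3, 3) into the plane: 167 + (-36)t = 23, so t = 4.
Intersection: (-10, 9, -18) + 4·(3, -3, 3) = (2, -3, -6).

(2, -3, -6)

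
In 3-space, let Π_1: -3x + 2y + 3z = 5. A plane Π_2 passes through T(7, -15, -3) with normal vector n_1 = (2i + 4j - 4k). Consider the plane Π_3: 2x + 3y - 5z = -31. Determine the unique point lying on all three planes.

Π_2: n_1·r = n_1·T gives 2x + 4y - 4z = -34.
Solving the 3×3 linear system -3x + 2y + 3z = 5, 2x + 4y - 4z = -34, 2x + 3y - 5z = -31 (e.g. by elimination or Cramer's rule, determinant = 22) gives (-3, -5, 2).

(-3, -5, 2)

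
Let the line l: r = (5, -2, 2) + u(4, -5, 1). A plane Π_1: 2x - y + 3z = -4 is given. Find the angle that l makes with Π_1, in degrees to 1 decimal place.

sin θ = |n·v| / (|n||v|) = |16| / (√14 · √42) = 0.65983.
θ ≈ 41.3°.

41.3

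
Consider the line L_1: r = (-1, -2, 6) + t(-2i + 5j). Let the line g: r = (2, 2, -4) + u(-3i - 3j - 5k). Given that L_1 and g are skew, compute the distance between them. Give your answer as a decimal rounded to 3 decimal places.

Common perpendicular direction n = (-2, 5, 0) × (-3, -3, -5) = (-25, -10, 21).
With w = (2, 2, -4) − (-1, -2, 6) = (3, 4, -10), w · n = -325.
Distance = |w · n| / |n| = |-325| / √1166 ≈ 9.518.

9.518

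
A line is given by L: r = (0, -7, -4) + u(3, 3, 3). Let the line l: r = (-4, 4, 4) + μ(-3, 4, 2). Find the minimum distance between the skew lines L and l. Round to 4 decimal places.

1.0190

Common perpendicular direction n = (3, 3, 3) × (-3, 4, 2) = (-6, -15, 21).
With w = (-4, 4, 4) − (0, -7, -4) = (-4, 11, 8), w · n = 27.
Distance = |w · n| / |n| = |27| / √702 ≈ 1.0190.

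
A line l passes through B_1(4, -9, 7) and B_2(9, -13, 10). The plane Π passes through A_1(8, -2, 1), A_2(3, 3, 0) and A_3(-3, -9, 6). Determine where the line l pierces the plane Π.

A direction vector for l is B_2 − B_1 = (5, -4, 3).
A_1A_2 = (-5, 5, -1), A_1A_3 = (-11, -7, 5); a normal to Π is A_1A_2 × A_1A_3 = (18, 36, 90).
Using A_1: Π has equation 18x + 36y + 90z = 162.
Substitute r = (4, -9, 7) + t(5, -4, 3) into the plane: 378 + 216t = 162, so t = -1.
Intersection: (4, -9, 7) + (-1)·(5, -4, 3) = (-1, -5, 4).

(-1, -5, 4)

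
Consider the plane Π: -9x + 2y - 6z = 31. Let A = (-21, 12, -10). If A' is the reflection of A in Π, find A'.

(15, 4, 14)

λ = (n·A − d)/|n|² = (273 − 31)/121 = 2.
Reflection = A − 2λn = (-21, 12, -10) − 4·(-9, 2, -6) = (15, 4, 14).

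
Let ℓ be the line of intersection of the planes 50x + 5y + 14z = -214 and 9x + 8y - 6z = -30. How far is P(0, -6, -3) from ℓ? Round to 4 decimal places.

3.3374

Direction of ℓ: (50, 5, 14) × (9, 8, -6) = (-142, 426, 355).
A point on ℓ: solving the two plane equations with x = -4 gives (-4, 0, -1).
Taking (-4, 0, -1) on ℓ with direction v = (-142, 426, 355): w = P − (-4, 0, -1) = (4, -6, -2), and w × v = (-1278, -1136, 852).
Distance = |w × v| / |v| = √3649684 / √327665 ≈ 3.3374.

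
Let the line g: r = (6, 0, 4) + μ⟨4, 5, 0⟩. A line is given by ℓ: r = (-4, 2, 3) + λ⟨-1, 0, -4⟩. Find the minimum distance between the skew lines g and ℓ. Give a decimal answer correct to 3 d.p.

8.699

Common perpendicular direction n = (4, 5, 0) × (-1, 0, -4) = (-20, 16, 5).
With w = (-4, 2, 3) − (6, 0, 4) = (-10, 2, -1), w · n = 227.
Distance = |w · n| / |n| = |227| / √681 ≈ 8.699.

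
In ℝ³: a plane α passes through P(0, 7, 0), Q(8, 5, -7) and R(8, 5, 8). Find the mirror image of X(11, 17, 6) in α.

(5, -7, 6)

PQ = (8, -2, -7), PR = (8, -2, 8); a normal to α is PQ × PR = (-30, -120, 0).
Using P: α has equation -30x - 120y = -840.
λ = (n·X − d)/|n|² = (-2370 − (-840))/15300 = -1/10.
Reflection = X − 2λn = (11, 17, 6) − (-1/5)·(-30, -120, 0) = (5, -7, 6).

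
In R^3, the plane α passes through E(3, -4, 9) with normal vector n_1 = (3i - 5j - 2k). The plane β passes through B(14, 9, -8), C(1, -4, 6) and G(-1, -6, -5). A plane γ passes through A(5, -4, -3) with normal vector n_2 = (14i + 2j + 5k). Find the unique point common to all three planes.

(2, -3, 5)

α: n_1·r = n_1·E gives 3x - 5y - 2z = 11.
BC = (-13, -13, 14), BG = (-15, -15, 3); a normal to β is BC × BG = (171, -171, 0).
Using B: β has equation 171x - 171y = 855.
γ: n_2·r = n_2·A gives 14x + 2y + 5z = 47.
Solving the 3×3 linear system 3x - 5y - 2z = 11, 171x - 171y = 855, 14x + 2y + 5z = 47 (e.g. by elimination or Cramer's rule, determinant = -3762) gives (2, -3, 5).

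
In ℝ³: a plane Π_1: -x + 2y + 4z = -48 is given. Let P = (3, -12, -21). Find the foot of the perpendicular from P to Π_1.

(0, -6, -9)

Foot = P − λn with λ = (n·P − d)/|n|² = (-111 − (-48))/21 = -3.
Foot = (3, -12, -21) − (-3)·(-1, 2, 4) = (0, -6, -9).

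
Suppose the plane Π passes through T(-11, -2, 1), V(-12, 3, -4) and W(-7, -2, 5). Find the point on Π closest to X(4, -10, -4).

(-6, -2, 6)

TV = (-1, 5, -5), TW = (4, 0, 4); a normal to Π is TV × TW = (20, -16, -20).
Using T: Π has equation 20x - 16y - 20z = -208.
Foot = X − λn with λ = (n·X − d)/|n|² = (320 − (-208))/1056 = 1/2.
Foot = (4, -10, -4) − (1/2)·(20, -16, -20) = (-6, -2, 6).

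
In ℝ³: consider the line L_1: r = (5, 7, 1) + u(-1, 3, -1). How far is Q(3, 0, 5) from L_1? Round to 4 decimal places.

4.5726

Taking (5, 7, 1) on L_1 with direction v = (-1, 3, -1): w = Q − (5, 7, 1) = (-2, -7, 4), and w × v = (-5, -6, -13).
Distance = |w × v| / |v| = √230 / √11 ≈ 4.5726.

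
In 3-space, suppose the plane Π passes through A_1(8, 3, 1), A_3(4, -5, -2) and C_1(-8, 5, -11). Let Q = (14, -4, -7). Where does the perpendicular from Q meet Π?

A_1A_3 = (-4, -8, -3), A_1C_1 = (-16, 2, -12); a normal to Π is A_1A_3 × A_1C_1 = (102, 0, -136).
Using A_1: Π has equation 102x - 136z = 680.
Foot = Q − λn with λ = (n·Q − d)/|n|² = (2380 − 680)/28900 = 1/17.
Foot = (14, -4, -7) − (1/17)·(102, 0, -136) = (8, -4, 1).

(8, -4, 1)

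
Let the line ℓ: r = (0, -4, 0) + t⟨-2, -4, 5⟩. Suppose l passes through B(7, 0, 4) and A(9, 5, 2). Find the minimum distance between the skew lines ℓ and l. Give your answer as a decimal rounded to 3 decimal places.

5.679

A direction vector for l is A − B = (2, 5, -2).
Common perpendicular direction n = (-2, -4, 5) × (2, 5, -2) = (-17, 6, -2).
With w = (7, 0, 4) − (0, -4, 0) = (7, 4, 4), w · n = -103.
Distance = |w · n| / |n| = |-103| / √329 ≈ 5.679.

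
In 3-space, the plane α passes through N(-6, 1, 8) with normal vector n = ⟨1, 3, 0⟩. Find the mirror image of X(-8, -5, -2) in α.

α: n·r = n·N gives x + 3y = -3.
λ = (n·X − d)/|n|² = (-23 − (-3))/10 = -2.
Reflection = X − 2λn = (-8, -5, -2) − (-4)·(1, 3, 0) = (-4, 7, -2).

(-4, 7, -2)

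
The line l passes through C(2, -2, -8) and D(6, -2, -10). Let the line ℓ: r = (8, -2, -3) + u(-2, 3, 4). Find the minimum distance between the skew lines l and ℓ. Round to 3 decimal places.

A direction vector for l is D − C = (4, 0, -2).
Common perpendicular direction n = (4, 0, -2) × (-2, 3, 4) = (6, -12, 12).
With w = (8, -2, -3) − (2, -2, -8) = (6, 0, 5), w · n = 96.
Distance = |w · n| / |n| = |96| / √324 ≈ 5.333.

5.333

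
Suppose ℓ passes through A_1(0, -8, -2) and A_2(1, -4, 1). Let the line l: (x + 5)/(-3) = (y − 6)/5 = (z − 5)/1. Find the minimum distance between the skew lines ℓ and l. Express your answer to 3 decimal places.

1.506

A direction vector for ℓ is A_2 − A_1 = (1, 4, 3).
l has direction (-3, 5, 1) through (-5, 6, 5).
Common perpendicular direction n = (1, 4, 3) × (-3, 5, 1) = (-11, -10, 17).
With w = (-5, 6, 5) − (0, -8, -2) = (-5, 14, 7), w · n = 34.
Distance = |w · n| / |n| = |34| / √510 ≈ 1.506.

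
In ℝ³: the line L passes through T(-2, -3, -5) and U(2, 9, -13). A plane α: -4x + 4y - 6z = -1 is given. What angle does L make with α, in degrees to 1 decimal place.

A direction vector for L is U − T = (4, 12, -8).
sin θ = |n·v| / (|n||v|) = |80| / (√68 · √224) = 0.64820.
θ ≈ 40.4°.

40.4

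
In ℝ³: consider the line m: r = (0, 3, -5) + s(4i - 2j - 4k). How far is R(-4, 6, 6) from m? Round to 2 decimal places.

5.00

Taking (0, 3, -5) on m with direction v = (4, -2, -4): w = R − (0, 3, -5) = (-4, 3, 11), and w × v = (10, 28, -4).
Distance = |w × v| / |v| = √900 / √36 ≈ 5.00.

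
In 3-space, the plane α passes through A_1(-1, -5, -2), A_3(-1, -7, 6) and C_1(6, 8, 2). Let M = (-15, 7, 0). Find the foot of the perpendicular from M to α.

A_1A_3 = (0, -2, 8), A_1C_1 = (7, 13, 4); a normal to α is A_1A_3 × A_1C_1 = (-112, 56, 14).
Using A_1: α has equation -112x + 56y + 14z = -196.
Foot = M − λn with λ = (n·M − d)/|n|² = (2072 − (-196))/15876 = 1/7.
Foot = (-15, 7, 0) − (1/7)·(-112, 56, 14) = (1, -1, -2).

(1, -1, -2)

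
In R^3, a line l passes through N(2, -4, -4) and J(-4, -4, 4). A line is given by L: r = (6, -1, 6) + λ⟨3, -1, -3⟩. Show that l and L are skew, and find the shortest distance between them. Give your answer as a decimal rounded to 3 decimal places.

9.432

A direction vector for l is J − N = (-6, 0, 8).
Common perpendicular direction n = (-6, 0, 8) × (3, -1, -3) = (8, 6, 6).
With w = (6, -1, 6) − (2, -4, -4) = (4, 3, 10), w · n = 110.
Since n ≠ 0 the lines are not parallel, and w · n = 110 ≠ 0 so they do not intersect; hence they are skew.
Distance = |w · n| / |n| = |110| / √136 ≈ 9.432.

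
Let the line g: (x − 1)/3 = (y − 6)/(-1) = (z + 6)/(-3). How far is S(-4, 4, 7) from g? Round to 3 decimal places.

7.462

g has direction (3, -1, -3) through (1, 6, -6).
Taking (1, 6, -6) on g with direction v = (3, -1, -3): w = S − (1, 6, -6) = (-5, -2, 13), and w × v = (19, 24, 11).
Distance = |w × v| / |v| = √1058 / √19 ≈ 7.462.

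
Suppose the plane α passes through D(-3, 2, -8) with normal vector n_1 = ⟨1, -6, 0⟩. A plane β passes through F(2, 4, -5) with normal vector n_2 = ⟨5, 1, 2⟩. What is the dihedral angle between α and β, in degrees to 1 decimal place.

88.3

α: n_1·r = n_1·D gives x - 6y = -15.
β: n_2·r = n_2·F gives 5x + y + 2z = 4.
cos θ = |n₁·n₂| / (|n₁||n₂|) = |-1| / (√37 · √30).
θ = arccos(0.03002) ≈ 88.3°.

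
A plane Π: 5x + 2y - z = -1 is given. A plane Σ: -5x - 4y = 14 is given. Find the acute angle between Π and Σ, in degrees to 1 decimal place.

cos θ = |n₁·n₂| / (|n₁||n₂|) = |-33| / (√30 · √41).
θ = arccos(0.94094) ≈ 19.8°.

19.8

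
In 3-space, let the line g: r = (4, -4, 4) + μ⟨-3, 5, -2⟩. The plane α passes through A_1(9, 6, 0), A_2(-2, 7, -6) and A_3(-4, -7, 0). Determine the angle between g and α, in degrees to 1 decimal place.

15.4

A_1A_2 = (-11, 1, -6), A_1A_3 = (-13, -13, 0); a normal to α is A_1A_2 × A_1A_3 = (-78, 78, 156).
Using A_1: α has equation -78x + 78y + 156z = -234.
sin θ = |n·v| / (|n||v|) = |312| / (√36504 · √38) = 0.26491.
θ ≈ 15.4°.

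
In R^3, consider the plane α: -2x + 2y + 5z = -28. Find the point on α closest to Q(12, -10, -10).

(8, -6, 0)

Foot = Q − λn with λ = (n·Q − d)/|n|² = (-94 − (-28))/33 = -2.
Foot = (12, -10, -10) − (-2)·(-2, 2, 5) = (8, -6, 0).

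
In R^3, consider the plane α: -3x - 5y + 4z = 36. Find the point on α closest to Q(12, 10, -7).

Foot = Q − λn with λ = (n·Q − d)/|n|² = (-114 − 36)/50 = -3.
Foot = (12, 10, -7) − (-3)·(-3, -5, 4) = (3, -5, 5).

(3, -5, 5)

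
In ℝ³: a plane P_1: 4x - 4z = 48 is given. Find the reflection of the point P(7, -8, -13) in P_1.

(-1, -8, -5)

λ = (n·P − d)/|n|² = (80 − 48)/32 = 1.
Reflection = P − 2λn = (7, -8, -13) − 2·(4, 0, -4) = (-1, -8, -5).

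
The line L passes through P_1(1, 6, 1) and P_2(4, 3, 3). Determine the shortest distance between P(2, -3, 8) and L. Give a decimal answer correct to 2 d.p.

A direction vector for L is P_2 − P_1 = (3, -3, 2).
Taking (1, 6, 1) on L with direction v = (3, -3, 2): w = P − (1, 6, 1) = (1, -9, 7), and w × v = (3, 19, 24).
Distance = |w × v| / |v| = √946 / √22 ≈ 6.56.

6.56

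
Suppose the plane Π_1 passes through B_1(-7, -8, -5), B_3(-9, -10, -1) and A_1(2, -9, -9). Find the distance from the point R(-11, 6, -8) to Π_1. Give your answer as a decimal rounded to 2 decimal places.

B_1B_3 = (-2, -2, 4), B_1A_1 = (9, -1, -4); a normal to Π_1 is B_1B_3 × B_1A_1 = (12, 28, 20).
Using B_1: Π_1 has equation 12x + 28y + 20z = -408.
n·R − d = (12)·(-11) + (28)·(6) + (20)·(-8) − (-408) = 284; |n| = √1328.
Distance = |284| / √1328 = 284/√1328 ≈ 7.79.

7.79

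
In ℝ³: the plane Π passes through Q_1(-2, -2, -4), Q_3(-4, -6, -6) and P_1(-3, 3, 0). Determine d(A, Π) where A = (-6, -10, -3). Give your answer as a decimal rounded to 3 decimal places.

Q_1Q_3 = (-2, -4, -2), Q_1P_1 = (-1, 5, 4); a normal to Π is Q_1Q_3 × Q_1P_1 = (-6, 10, -14).
Using Q_1: Π has equation -6x + 10y - 14z = 48.
n·A − d = (-6)·(-6) + (10)·(-10) + (-14)·(-3) − 48 = -70; |n| = √332.
Distance = |-70| / √332 = 70/√332 ≈ 3.842.

3.842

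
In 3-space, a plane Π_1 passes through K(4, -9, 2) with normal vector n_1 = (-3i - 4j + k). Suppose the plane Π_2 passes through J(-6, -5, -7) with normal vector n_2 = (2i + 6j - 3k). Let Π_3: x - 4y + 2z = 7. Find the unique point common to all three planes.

Π_1: n_1·r = n_1·K gives -3x - 4y + z = 26.
Π_2: n_2·r = n_2·J gives 2x + 6y - 3z = -21.
Solving the 3×3 linear system -3x - 4y + z = 26, 2x + 6y - 3z = -21, x - 4y + 2z = 7 (e.g. by elimination or Cramer's rule, determinant = 14) gives (-3, -6, -7).

(-3, -6, -7)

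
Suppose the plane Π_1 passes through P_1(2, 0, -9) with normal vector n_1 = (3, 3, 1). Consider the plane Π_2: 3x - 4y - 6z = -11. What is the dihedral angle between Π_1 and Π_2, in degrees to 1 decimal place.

74.7

Π_1: n_1·r = n_1·P_1 gives 3x + 3y + z = -3.
cos θ = |n₁·n₂| / (|n₁||n₂|) = |-9| / (√19 · √61).
θ = arccos(0.26436) ≈ 74.7°.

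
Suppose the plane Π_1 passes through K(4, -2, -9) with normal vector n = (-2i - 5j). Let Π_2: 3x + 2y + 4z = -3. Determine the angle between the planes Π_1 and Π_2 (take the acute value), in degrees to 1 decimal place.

Π_1: n·r = n·K gives -2x - 5y = 2.
cos θ = |n₁·n₂| / (|n₁||n₂|) = |-16| / (√29 · √29).
θ = arccos(0.55172) ≈ 56.5°.

56.5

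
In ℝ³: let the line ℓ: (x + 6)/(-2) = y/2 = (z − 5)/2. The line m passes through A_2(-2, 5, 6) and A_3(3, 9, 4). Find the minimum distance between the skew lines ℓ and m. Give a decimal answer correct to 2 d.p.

ℓ has direction (-2, 2, 2) through (-6, 0, 5).
A direction vector for m is A_3 − A_2 = (5, 4, -2).
Common perpendicular direction n = (-2, 2, 2) × (5, 4, -2) = (-12, 6, -18).
With w = (-2, 5, 6) − (-6, 0, 5) = (4, 5, 1), w · n = -36.
Distance = |w · n| / |n| = |-36| / √504 ≈ 1.60.

1.60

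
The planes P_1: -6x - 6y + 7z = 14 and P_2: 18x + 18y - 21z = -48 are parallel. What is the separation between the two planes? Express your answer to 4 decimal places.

0.1818

Rescale P_2 by 1/(-3): -6x - 6y + 7z = 16. Then distance = |14 − 16| / √121 ≈ 0.1818.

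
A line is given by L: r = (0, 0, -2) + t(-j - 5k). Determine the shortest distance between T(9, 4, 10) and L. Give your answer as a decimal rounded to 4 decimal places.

9.1357

Taking (0, 0, -2) on L with direction v = (0, -1, -5): w = T − (0, 0, -2) = (9, 4, 12), and w × v = (-8, 45, -9).
Distance = |w × v| / |v| = √2170 / √26 ≈ 9.1357.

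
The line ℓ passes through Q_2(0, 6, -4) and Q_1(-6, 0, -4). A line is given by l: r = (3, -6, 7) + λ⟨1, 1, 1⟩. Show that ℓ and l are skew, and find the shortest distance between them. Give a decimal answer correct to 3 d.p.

A direction vector for ℓ is Q_1 − Q_2 = (-6, -6, 0).
Common perpendicular direction n = (-6, -6, 0) × (1, 1, 1) = (-6, 6, 0).
With w = (3, -6, 7) − (0, 6, -4) = (3, -12, 11), w · n = -90.
Since n ≠ 0 the lines are not parallel, and w · n = -90 ≠ 0 so they do not intersect; hence they are skew.
Distance = |w · n| / |n| = |-90| / √72 ≈ 10.607.

10.607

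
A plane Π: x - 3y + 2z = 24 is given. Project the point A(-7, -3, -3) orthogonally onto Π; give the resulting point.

Foot = A − λn with λ = (n·A − d)/|n|² = (-4 − 24)/14 = -2.
Foot = (-7, -3, -3) − (-2)·(1, -3, 2) = (-5, -9, 1).

(-5, -9, 1)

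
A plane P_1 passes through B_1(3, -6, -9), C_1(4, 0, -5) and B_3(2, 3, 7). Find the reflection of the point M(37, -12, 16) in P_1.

B_1C_1 = (1, 6, 4), B_1B_3 = (-1, 9, 16); a normal to P_1 is B_1C_1 × B_1B_3 = (60, -20, 15).
Using B_1: P_1 has equation 60x - 20y + 15z = 165.
λ = (n·M − d)/|n|² = (2700 − 165)/4225 = 3/5.
Reflection = M − 2λn = (37, -12, 16) − (6/5)·(60, -20, 15) = (-35, 12, -2).

(-35, 12, -2)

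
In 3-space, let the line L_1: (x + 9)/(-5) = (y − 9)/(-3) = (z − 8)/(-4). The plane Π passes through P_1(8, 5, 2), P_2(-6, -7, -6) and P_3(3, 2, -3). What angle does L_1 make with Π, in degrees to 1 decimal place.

L_1 has direction (-5, -3, -4) through (-9, 9, 8).
P_1P_2 = (-14, -12, -8), P_1P_3 = (-5, -3, -5); a normal to Π is P_1P_2 × P_1P_3 = (36, -30, -18).
Using P_1: Π has equation 36x - 30y - 18z = 102.
sin θ = |n·v| / (|n||v|) = |-18| / (√2520 · √50) = 0.05071.
θ ≈ 2.9°.

2.9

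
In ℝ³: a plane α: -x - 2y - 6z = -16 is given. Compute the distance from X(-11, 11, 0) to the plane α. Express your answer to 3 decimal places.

0.781

n·X − d = (-1)·(-11) + (-2)·(11) + (-6)·(0) − (-16) = 5; |n| = √41.
Distance = |5| / √41 = 5/√41 ≈ 0.781.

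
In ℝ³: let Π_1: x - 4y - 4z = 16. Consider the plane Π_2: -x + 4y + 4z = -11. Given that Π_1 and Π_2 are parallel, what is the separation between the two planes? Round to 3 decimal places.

0.870

Rescale Π_2 by 1/(-1): x - 4y - 4z = 11. Then distance = |16 − 11| / √33 ≈ 0.870.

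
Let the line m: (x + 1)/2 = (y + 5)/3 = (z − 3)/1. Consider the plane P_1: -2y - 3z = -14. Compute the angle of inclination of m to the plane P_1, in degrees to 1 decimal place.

41.8

m has direction (2, 3, 1) through (-1, -5, 3).
sin θ = |n·v| / (|n||v|) = |-9| / (√13 · √14) = 0.66712.
θ ≈ 41.8°.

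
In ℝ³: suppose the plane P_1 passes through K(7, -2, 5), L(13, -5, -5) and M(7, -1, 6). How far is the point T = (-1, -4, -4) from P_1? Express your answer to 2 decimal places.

KL = (6, -3, -10), KM = (0, 1, 1); a normal to P_1 is KL × KM = (7, -6, 6).
Using K: P_1 has equation 7x - 6y + 6z = 91.
n·T − d = (7)·(-1) + (-6)·(-4) + (6)·(-4) − 91 = -98; |n| = √121.
Distance = |-98| / √121 = 98/√121 ≈ 8.91.

8.91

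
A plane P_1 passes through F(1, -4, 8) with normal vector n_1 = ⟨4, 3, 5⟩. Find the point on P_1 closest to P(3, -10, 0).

P_1: n_1·r = n_1·F gives 4x + 3y + 5z = 32.
Foot = P − λn with λ = (n·P − d)/|n|² = (-18 − 32)/50 = -1.
Foot = (3, -10, 0) − (-1)·(4, 3, 5) = (7, -7, 5).

(7, -7, 5)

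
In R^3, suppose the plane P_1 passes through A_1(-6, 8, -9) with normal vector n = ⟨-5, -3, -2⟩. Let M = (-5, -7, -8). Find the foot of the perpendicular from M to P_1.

(0, -4, -6)

P_1: n·r = n·A_1 gives -5x - 3y - 2z = 24.
Foot = M − λn with λ = (n·M − d)/|n|² = (62 − 24)/38 = 1.
Foot = (-5, -7, -8) − 1·(-5, -3, -2) = (0, -4, -6).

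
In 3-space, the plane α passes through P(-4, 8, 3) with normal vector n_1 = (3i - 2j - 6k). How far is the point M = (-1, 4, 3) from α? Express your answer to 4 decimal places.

2.4286

α: n_1·r = n_1·P gives 3x - 2y - 6z = -46.
n·M − d = (3)·(-1) + (-2)·(4) + (-6)·(3) − (-46) = 17; |n| = √49.
Distance = |17| / √49 = 17/√49 ≈ 2.4286.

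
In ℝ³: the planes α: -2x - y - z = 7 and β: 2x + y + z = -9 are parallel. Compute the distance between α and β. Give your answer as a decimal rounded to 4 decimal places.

Rescale β by 1/(-1): -2x - y - z = 9. Then distance = |7 − 9| / √6 ≈ 0.8165.

0.8165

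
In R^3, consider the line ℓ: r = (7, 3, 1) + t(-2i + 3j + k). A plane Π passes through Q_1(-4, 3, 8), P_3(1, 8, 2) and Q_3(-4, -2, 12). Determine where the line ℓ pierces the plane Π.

(5, 6, 2)

Q_1P_3 = (5, 5, -6), Q_1Q_3 = (0, -5, 4); a normal to Π is Q_1P_3 × Q_1Q_3 = (-10, -20, -25).
Using Q_1: Π has equation -10x - 20y - 25z = -220.
Substitute r = (7, 3, 1) + t(-2, 3, 1) into the plane: -155 + (-65)t = -220, so t = 1.
Intersection: (7, 3, 1) + 1·(-2, 3, 1) = (5, 6, 2).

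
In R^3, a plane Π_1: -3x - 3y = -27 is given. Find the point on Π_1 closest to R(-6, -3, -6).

Foot = R − λn with λ = (n·R − d)/|n|² = (27 − (-27))/18 = 3.
Foot = (-6, -3, -6) − 3·(-3, -3, 0) = (3, 6, -6).

(3, 6, -6)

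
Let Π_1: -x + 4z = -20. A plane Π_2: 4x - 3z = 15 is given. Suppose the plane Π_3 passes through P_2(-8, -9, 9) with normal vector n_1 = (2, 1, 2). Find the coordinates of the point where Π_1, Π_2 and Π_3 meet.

Π_3: n_1·r = n_1·P_2 gives 2x + y + 2z = -7.
Solving the 3×3 linear system -x + 4z = -20, 4x - 3z = 15, 2x + y + 2z = -7 (e.g. by elimination or Cramer's rule, determinant = 13) gives (0, 3, -5).

(0, 3, -5)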